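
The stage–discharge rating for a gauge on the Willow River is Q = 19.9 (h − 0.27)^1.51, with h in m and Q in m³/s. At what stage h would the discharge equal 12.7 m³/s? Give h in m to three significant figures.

1.01 m

h − h₀ = (Q/C)^(1/b) = (12.7/19.9)^(1/1.51) = 0.7427 m
h = 0.27 + 0.7427 = 1.013 m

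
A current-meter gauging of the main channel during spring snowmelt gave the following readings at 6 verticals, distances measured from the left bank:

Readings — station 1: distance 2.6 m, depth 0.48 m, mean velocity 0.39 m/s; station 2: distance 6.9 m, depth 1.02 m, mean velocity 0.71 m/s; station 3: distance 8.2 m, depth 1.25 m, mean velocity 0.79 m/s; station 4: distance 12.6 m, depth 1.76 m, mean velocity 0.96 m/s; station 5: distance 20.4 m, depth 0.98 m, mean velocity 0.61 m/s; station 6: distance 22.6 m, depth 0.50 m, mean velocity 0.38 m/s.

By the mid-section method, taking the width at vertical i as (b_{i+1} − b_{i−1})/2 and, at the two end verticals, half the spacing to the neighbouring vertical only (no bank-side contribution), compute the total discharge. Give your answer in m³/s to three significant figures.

18.7 m³/s

w_1 = (6.9 − 2.6)/2 = 2.15 m; q_1 = 0.39 × 0.48 × 2.15 = 0.4025 m³/s
w_2 = (8.2 − 2.6)/2 = 2.8 m; q_2 = 0.71 × 1.02 × 2.8 = 2.028 m³/s
w_3 = (12.6 − 6.9)/2 = 2.85 m; q_3 = 0.79 × 1.25 × 2.85 = 2.814 m³/s
w_4 = (20.4 − 8.2)/2 = 6.1 m; q_4 = 0.96 × 1.76 × 6.1 = 10.31 m³/s
w_5 = (22.6 − 12.6)/2 = 5 m; q_5 = 0.61 × 0.98 × 5 = 2.989 m³/s
w_6 = (22.6 − 20.4)/2 = 1.1 m; q_6 = 0.38 × 0.50 × 1.1 = 0.2090 m³/s
Q = Σ qᵢ = 18.75 m³/s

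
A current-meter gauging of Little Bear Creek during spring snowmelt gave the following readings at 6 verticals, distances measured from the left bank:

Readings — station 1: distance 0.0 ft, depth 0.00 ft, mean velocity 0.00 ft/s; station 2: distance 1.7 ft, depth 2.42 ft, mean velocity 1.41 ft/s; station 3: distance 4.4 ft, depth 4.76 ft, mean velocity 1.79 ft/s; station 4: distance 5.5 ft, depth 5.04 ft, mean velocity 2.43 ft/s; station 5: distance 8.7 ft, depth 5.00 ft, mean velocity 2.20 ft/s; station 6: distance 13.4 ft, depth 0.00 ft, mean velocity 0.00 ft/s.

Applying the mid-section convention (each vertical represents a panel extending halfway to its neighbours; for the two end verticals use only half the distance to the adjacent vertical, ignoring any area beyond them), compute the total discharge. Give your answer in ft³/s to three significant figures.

w_2 = (4.4 − 0.0)/2 = 2.2 ft; q_2 = 1.41 × 2.42 × 2.2 = 7.507 ft³/s
w_3 = (5.5 − 1.7)/2 = 1.9 ft; q_3 = 1.79 × 4.76 × 1.9 = 16.19 ft³/s
w_4 = (8.7 − 4.4)/2 = 2.15 ft; q_4 = 2.43 × 5.04 × 2.15 = 26.33 ft³/s
w_5 = (13.4 − 5.5)/2 = 3.95 ft; q_5 = 2.20 × 5.00 × 3.95 = 43.45 ft³/s
Stations 1, 6 contribute zero (depth or velocity is 0).
Q = Σ qᵢ = 93.48 ft³/s

93.5 ft³/s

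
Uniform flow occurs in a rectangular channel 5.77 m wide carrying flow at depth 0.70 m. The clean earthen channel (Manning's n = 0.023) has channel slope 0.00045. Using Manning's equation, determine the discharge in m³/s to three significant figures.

A = b·y = 5.77 × 0.70 = 4.039 m²
P = b + 2y = 5.77 + 2×0.70 = 7.170 m
R = A/P = 4.039/7.170 = 0.5633 m
Q = (1/n)·A·R^(2/3)·S^(1/2) = (1/0.023) × 4.039 × 0.5633^(2/3) × 0.00045^(1/2) = 2.541 m³/s

2.54 m³/s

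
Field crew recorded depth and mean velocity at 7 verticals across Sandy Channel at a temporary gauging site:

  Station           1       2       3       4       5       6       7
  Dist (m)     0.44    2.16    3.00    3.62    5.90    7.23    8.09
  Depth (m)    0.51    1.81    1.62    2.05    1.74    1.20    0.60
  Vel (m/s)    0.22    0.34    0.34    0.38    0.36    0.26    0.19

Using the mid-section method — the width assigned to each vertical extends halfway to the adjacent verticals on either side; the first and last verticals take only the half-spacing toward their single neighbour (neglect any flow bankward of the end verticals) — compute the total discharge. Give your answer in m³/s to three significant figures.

w_1 = (2.16 − 0.44)/2 = 0.86 m; q_1 = 0.22 × 0.51 × 0.86 = 0.09649 m³/s
w_2 = (3.00 − 0.44)/2 = 1.28 m; q_2 = 0.34 × 1.81 × 1.28 = 0.7877 m³/s
w_3 = (3.62 − 2.16)/2 = 0.73 m; q_3 = 0.34 × 1.62 × 0.73 = 0.4021 m³/s
w_4 = (5.90 − 3.00)/2 = 1.45 m; q_4 = 0.38 × 2.05 × 1.45 = 1.130 m³/s
w_5 = (7.23 − 3.62)/2 = 1.805 m; q_5 = 0.36 × 1.74 × 1.805 = 1.131 m³/s
w_6 = (8.09 − 5.90)/2 = 1.095 m; q_6 = 0.26 × 1.20 × 1.095 = 0.3416 m³/s
w_7 = (8.09 − 7.23)/2 = 0.43 m; q_7 = 0.19 × 0.60 × 0.43 = 0.04902 m³/s
Q = Σ qᵢ = 3.937 m³/s

3.94 m³/s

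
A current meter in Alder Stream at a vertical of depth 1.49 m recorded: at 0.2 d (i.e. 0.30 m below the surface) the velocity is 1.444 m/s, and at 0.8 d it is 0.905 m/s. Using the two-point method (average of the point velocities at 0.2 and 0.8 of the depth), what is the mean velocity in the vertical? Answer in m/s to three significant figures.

v̄ = (1.444 + 0.905) / 2 = 1.175 m/s

1.17 m/s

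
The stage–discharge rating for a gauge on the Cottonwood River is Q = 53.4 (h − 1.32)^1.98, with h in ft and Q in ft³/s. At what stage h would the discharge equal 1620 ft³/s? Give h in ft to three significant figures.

6.92 ft

h − h₀ = (Q/C)^(1/b) = (1620/53.4)^(1/1.98) = 5.604 ft
h = 1.32 + 5.604 = 6.924 ft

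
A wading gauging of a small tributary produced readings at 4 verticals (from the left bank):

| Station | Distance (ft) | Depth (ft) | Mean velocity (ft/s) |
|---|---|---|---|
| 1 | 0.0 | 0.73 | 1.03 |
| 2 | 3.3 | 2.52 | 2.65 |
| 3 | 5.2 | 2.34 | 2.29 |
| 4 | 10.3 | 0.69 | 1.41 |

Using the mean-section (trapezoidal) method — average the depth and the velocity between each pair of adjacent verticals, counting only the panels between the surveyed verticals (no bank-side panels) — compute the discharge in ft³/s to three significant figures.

35.6 ft³/s

Panel 1-2: Δb = 3.3 ft, d̄ = (0.73+2.52)/2 = 1.625, v̄ = (1.03+2.65)/2 = 1.84 → q = 3.3×1.625×1.84 = 9.867 ft³/s
Panel 2-3: Δb = 1.9 ft, d̄ = (2.52+2.34)/2 = 2.43, v̄ = (2.65+2.29)/2 = 2.47 → q = 1.9×2.43×2.47 = 11.40 ft³/s
Panel 3-4: Δb = 5.1 ft, d̄ = (2.34+0.69)/2 = 1.515, v̄ = (2.29+1.41)/2 = 1.85 → q = 5.1×1.515×1.85 = 14.29 ft³/s
Q = Σ q = 35.57 ft³/s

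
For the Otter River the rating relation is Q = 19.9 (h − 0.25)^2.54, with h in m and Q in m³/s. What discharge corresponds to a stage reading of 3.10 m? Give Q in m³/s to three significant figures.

285 m³/s

Q = 19.9 × (3.10 − 0.25)^2.54 = 19.9 × 2.85^2.54 = 284.6 m³/s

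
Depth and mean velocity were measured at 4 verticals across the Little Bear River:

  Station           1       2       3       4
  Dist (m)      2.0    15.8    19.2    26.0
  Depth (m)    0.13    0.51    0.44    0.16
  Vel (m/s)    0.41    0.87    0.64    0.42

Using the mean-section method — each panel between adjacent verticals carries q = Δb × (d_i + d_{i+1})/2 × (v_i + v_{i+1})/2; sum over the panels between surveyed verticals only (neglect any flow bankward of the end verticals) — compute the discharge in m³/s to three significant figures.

5.13 m³/s

Panel 1-2: Δb = 13.8 m, d̄ = (0.13+0.51)/2 = 0.32, v̄ = (0.41+0.87)/2 = 0.64 → q = 13.8×0.32×0.64 = 2.826 m³/s
Panel 2-3: Δb = 3.4 m, d̄ = (0.51+0.44)/2 = 0.475, v̄ = (0.87+0.64)/2 = 0.755 → q = 3.4×0.475×0.755 = 1.219 m³/s
Panel 3-4: Δb = 6.8 m, d̄ = (0.44+0.16)/2 = 0.3, v̄ = (0.64+0.42)/2 = 0.53 → q = 6.8×0.3×0.53 = 1.081 m³/s
Q = Σ q = 5.127 m³/s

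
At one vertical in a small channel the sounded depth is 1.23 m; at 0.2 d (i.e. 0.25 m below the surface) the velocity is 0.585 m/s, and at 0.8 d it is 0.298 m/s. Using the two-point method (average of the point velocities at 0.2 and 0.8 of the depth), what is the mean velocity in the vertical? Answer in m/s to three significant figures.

v̄ = (0.585 + 0.298) / 2 = 0.4415 m/s

0.442 m/s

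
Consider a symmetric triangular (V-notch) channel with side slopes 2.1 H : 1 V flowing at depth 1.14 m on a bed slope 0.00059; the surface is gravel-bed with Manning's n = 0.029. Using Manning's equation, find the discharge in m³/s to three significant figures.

1.47 m³/s

A = z·y² = 2.1×1.14² = 2.729 m²
P = 2y√(1+z²) = 2×1.14×√(1+2.1²) = 5.303 m
R = A/P = 2.729/5.303 = 0.5146 m
Q = (1/n)·A·R^(2/3)·S^(1/2) = (1/0.029) × 2.729 × 0.5146^(2/3) × 0.00059^(1/2) = 1.468 m³/s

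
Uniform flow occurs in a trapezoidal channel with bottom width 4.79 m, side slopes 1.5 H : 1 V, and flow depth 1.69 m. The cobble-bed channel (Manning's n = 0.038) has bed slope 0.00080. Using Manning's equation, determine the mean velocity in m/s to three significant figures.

A = (b + z·y)·y = (4.79 + 1.5×1.69)×1.69 = 12.38 m²
P = b + 2y√(1+z²) = 4.79 + 2×1.69×√(1+1.5²) = 10.88 m
R = A/P = 12.38/10.88 = 1.137 m
Q = (1/n)·A·R^(2/3)·S^(1/2) = (1/0.038) × 12.38 × 1.137^(2/3) × 0.00080^(1/2) = 10.04 m³/s
V = Q/A = 10.04/12.38 = 0.8111 m/s

0.811 m/s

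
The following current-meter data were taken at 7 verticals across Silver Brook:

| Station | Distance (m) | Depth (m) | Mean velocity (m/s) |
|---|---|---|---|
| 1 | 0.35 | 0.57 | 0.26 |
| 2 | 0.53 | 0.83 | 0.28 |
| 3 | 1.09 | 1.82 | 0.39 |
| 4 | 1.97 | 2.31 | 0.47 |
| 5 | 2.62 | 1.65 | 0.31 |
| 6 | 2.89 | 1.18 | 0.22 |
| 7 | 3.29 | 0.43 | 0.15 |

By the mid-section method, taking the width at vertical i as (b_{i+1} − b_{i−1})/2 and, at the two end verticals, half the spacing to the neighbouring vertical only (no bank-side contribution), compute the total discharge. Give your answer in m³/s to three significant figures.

w_1 = (0.53 − 0.35)/2 = 0.09 m; q_1 = 0.26 × 0.57 × 0.09 = 0.01334 m³/s
w_2 = (1.09 − 0.35)/2 = 0.37 m; q_2 = 0.28 × 0.83 × 0.37 = 0.08599 m³/s
w_3 = (1.97 − 0.53)/2 = 0.72 m; q_3 = 0.39 × 1.82 × 0.72 = 0.5111 m³/s
w_4 = (2.62 − 1.09)/2 = 0.765 m; q_4 = 0.47 × 2.31 × 0.765 = 0.8306 m³/s
w_5 = (2.89 − 1.97)/2 = 0.46 m; q_5 = 0.31 × 1.65 × 0.46 = 0.2353 m³/s
w_6 = (3.29 − 2.62)/2 = 0.335 m; q_6 = 0.22 × 1.18 × 0.335 = 0.08697 m³/s
w_7 = (3.29 − 2.89)/2 = 0.2 m; q_7 = 0.15 × 0.43 × 0.2 = 0.01290 m³/s
Q = Σ qᵢ = 1.776 m³/s

1.78 m³/s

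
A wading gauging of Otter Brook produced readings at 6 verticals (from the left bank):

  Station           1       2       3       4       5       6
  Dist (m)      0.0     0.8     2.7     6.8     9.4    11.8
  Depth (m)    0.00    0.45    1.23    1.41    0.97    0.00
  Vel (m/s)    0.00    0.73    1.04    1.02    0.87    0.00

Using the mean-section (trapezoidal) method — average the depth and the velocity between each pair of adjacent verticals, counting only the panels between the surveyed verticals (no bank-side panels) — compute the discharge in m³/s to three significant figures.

Panel 1-2: Δb = 0.8 m, d̄ = (0.00+0.45)/2 = 0.225, v̄ = (0.00+0.73)/2 = 0.365 → q = 0.8×0.225×0.365 = 0.06570 m³/s
Panel 2-3: Δb = 1.9 m, d̄ = (0.45+1.23)/2 = 0.84, v̄ = (0.73+1.04)/2 = 0.885 → q = 1.9×0.84×0.885 = 1.412 m³/s
Panel 3-4: Δb = 4.1 m, d̄ = (1.23+1.41)/2 = 1.32, v̄ = (1.04+1.02)/2 = 1.03 → q = 4.1×1.32×1.03 = 5.574 m³/s
Panel 4-5: Δb = 2.6 m, d̄ = (1.41+0.97)/2 = 1.19, v̄ = (1.02+0.87)/2 = 0.945 → q = 2.6×1.19×0.945 = 2.924 m³/s
Panel 5-6: Δb = 2.4 m, d̄ = (0.97+0.00)/2 = 0.485, v̄ = (0.87+0.00)/2 = 0.435 → q = 2.4×0.485×0.435 = 0.5063 m³/s
Q = Σ q = 10.48 m³/s

10.5 m³/s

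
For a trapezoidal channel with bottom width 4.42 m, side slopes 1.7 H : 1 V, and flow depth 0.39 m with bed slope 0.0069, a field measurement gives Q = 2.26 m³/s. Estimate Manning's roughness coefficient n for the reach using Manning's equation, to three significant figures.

0.0350

A = (b + z·y)·y = (4.42 + 1.7×0.39)×0.39 = 1.982 m²
P = b + 2y√(1+z²) = 4.42 + 2×0.39×√(1+1.7²) = 5.958 m
R = A/P = 1.982/5.958 = 0.3327 m
n = (1/Q)·A·R^(2/3)·S^(1/2) = (1/2.26) × 1.982 × 0.4801 × 0.08307 = 0.03498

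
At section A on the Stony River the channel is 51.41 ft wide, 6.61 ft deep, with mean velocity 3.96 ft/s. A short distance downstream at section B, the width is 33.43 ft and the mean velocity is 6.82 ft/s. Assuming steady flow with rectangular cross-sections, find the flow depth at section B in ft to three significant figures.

Q = A₁V₁ = (51.41×6.61) × 3.96 = 1346 ft³/s
d₂ = Q/(b₂ V₂) = 1346/(33.43×6.82) = 5.902 ft

5.90 ft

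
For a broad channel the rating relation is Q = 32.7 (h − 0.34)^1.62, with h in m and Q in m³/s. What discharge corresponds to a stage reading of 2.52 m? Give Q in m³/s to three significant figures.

116 m³/s

Q = 32.7 × (2.52 − 0.34)^1.62 = 32.7 × 2.18^1.62 = 115.6 m³/s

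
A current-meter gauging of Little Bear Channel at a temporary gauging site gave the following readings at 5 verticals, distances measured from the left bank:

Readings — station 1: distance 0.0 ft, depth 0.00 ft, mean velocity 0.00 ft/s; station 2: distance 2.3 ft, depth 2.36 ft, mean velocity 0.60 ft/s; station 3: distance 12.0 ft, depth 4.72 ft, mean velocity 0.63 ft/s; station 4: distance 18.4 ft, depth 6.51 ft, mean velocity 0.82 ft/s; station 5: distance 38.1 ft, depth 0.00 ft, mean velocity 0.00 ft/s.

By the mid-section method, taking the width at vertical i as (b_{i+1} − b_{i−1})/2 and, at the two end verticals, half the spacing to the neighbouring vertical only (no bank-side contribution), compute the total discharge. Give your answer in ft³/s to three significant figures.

w_2 = (12.0 − 0.0)/2 = 6 ft; q_2 = 0.60 × 2.36 × 6 = 8.496 ft³/s
w_3 = (18.4 − 2.3)/2 = 8.05 ft; q_3 = 0.63 × 4.72 × 8.05 = 23.94 ft³/s
w_4 = (38.1 − 12.0)/2 = 13.05 ft; q_4 = 0.82 × 6.51 × 13.05 = 69.66 ft³/s
Stations 1, 5 contribute zero (depth or velocity is 0).
Q = Σ qᵢ = 102.1 ft³/s

102 ft³/s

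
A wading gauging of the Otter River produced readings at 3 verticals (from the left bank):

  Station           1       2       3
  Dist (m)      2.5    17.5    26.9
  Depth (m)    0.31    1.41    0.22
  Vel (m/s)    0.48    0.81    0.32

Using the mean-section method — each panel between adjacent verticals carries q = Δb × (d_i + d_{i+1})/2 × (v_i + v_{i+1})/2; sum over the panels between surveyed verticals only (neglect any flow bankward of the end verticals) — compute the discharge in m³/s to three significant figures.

Panel 1-2: Δb = 15 m, d̄ = (0.31+1.41)/2 = 0.86, v̄ = (0.48+0.81)/2 = 0.645 → q = 15×0.86×0.645 = 8.321 m³/s
Panel 2-3: Δb = 9.4 m, d̄ = (1.41+0.22)/2 = 0.815, v̄ = (0.81+0.32)/2 = 0.565 → q = 9.4×0.815×0.565 = 4.328 m³/s
Q = Σ q = 12.65 m³/s

12.6 m³/s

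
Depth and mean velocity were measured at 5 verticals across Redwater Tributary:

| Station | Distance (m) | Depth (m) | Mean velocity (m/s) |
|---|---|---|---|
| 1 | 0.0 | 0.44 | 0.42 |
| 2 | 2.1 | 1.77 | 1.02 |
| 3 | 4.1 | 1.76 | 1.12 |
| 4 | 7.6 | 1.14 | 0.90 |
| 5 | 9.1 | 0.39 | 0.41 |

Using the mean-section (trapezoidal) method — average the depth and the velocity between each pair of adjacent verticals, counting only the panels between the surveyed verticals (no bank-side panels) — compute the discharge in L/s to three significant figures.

Panel 1-2: Δb = 2.1 m, d̄ = (0.44+1.77)/2 = 1.105, v̄ = (0.42+1.02)/2 = 0.72 → q = 2.1×1.105×0.72 = 1.671 m³/s
Panel 2-3: Δb = 2 m, d̄ = (1.77+1.76)/2 = 1.765, v̄ = (1.02+1.12)/2 = 1.07 → q = 2×1.765×1.07 = 3.777 m³/s
Panel 3-4: Δb = 3.5 m, d̄ = (1.76+1.14)/2 = 1.45, v̄ = (1.12+0.90)/2 = 1.01 → q = 3.5×1.45×1.01 = 5.126 m³/s
Panel 4-5: Δb = 1.5 m, d̄ = (1.14+0.39)/2 = 0.765, v̄ = (0.90+0.41)/2 = 0.655 → q = 1.5×0.765×0.655 = 0.7516 m³/s
Q = Σ q = 11.33 m³/s
= 11.33 × 1000 = 11330 L/s

11300 L/s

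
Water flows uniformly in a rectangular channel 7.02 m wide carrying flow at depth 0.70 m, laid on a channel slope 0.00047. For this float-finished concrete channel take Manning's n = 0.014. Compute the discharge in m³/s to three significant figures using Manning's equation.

A = b·y = 7.02 × 0.70 = 4.914 m²
P = b + 2y = 7.02 + 2×0.70 = 8.420 m
R = A/P = 4.914/8.420 = 0.5836 m
Q = (1/n)·A·R^(2/3)·S^(1/2) = (1/0.014) × 4.914 × 0.5836^(2/3) × 0.00047^(1/2) = 5.314 m³/s

5.31 m³/s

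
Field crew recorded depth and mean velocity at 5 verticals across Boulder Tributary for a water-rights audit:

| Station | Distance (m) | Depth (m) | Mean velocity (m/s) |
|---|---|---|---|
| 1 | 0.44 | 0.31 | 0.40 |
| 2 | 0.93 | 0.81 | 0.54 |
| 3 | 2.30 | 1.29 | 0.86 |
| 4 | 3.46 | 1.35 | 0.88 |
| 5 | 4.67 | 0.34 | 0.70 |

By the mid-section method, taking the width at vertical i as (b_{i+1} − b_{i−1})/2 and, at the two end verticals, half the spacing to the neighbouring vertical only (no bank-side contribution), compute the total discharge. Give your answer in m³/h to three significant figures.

12200 m³/h

w_1 = (0.93 − 0.44)/2 = 0.245 m; q_1 = 0.40 × 0.31 × 0.245 = 0.03038 m³/s
w_2 = (2.30 − 0.44)/2 = 0.93 m; q_2 = 0.54 × 0.81 × 0.93 = 0.4068 m³/s
w_3 = (3.46 − 0.93)/2 = 1.265 m; q_3 = 0.86 × 1.29 × 1.265 = 1.403 m³/s
w_4 = (4.67 − 2.30)/2 = 1.185 m; q_4 = 0.88 × 1.35 × 1.185 = 1.408 m³/s
w_5 = (4.67 − 3.46)/2 = 0.605 m; q_5 = 0.70 × 0.34 × 0.605 = 0.1440 m³/s
Q = Σ qᵢ = 3.392 m³/s
= 3.392 × 3600 = 12210 m³/h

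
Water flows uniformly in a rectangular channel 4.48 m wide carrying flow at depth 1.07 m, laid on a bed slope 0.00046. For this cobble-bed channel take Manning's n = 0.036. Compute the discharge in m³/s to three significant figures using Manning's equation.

A = b·y = 4.48 × 1.07 = 4.794 m²
P = b + 2y = 4.48 + 2×1.07 = 6.620 m
R = A/P = 4.794/6.620 = 0.7241 m
Q = (1/n)·A·R^(2/3)·S^(1/2) = (1/0.036) × 4.794 × 0.7241^(2/3) × 0.00046^(1/2) = 2.303 m³/s

2.30 m³/s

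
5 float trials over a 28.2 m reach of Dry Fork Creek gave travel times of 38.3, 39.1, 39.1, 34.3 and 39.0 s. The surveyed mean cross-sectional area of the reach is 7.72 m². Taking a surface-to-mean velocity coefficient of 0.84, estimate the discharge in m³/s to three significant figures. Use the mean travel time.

t̄ = (38.3 + 39.1 + 39.1 + 34.3 + 39.0) / 5 = 37.96 s
v_surface = L / t̄ = 28.2 / 37.96 = 0.7429 m/s
v_mean = 0.84 × 0.7429 = 0.6240 m/s
Q = A × v_mean = 7.72 × 0.6240 = 4.817 m³/s

4.82 m³/s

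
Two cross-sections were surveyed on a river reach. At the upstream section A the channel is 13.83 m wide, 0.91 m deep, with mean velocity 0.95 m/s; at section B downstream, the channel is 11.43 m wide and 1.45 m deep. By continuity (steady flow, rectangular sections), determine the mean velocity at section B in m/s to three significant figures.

0.721 m/s

Q = A₁V₁ = (13.83×0.91) × 0.95 = 11.96 m³/s
A₂ = 11.43 × 1.45 = 16.57 m²
V₂ = Q/A₂ = 11.96/16.57 = 0.7214 m/s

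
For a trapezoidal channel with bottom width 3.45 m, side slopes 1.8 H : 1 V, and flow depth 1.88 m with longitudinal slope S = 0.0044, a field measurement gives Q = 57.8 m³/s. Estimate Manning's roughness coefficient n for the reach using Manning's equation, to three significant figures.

0.0162

A = (b + z·y)·y = (3.45 + 1.8×1.88)×1.88 = 12.85 m²
P = b + 2y√(1+z²) = 3.45 + 2×1.88×√(1+1.8²) = 11.19 m
R = A/P = 12.85/11.19 = 1.148 m
n = (1/Q)·A·R^(2/3)·S^(1/2) = (1/57.8) × 12.85 × 1.096 × 0.06633 = 0.01616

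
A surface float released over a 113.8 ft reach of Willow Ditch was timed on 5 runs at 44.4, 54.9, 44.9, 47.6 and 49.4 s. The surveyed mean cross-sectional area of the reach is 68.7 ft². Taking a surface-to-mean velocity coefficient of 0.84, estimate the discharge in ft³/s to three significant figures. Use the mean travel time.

136 ft³/s

t̄ = (44.4 + 54.9 + 44.9 + 47.6 + 49.4) / 5 = 48.24 s
v_surface = L / t̄ = 113.8 / 48.24 = 2.359 ft/s
v_mean = 0.84 × 2.359 = 1.982 ft/s
Q = A × v_mean = 68.7 × 1.982 = 136.1 ft³/s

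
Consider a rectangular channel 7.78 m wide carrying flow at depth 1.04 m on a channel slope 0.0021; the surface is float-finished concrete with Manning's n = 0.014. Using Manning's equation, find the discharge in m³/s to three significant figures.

23.2 m³/s

A = b·y = 7.78 × 1.04 = 8.091 m²
P = b + 2y = 7.78 + 2×1.04 = 9.860 m
R = A/P = 8.091/9.860 = 0.8206 m
Q = (1/n)·A·R^(2/3)·S^(1/2) = (1/0.014) × 8.091 × 0.8206^(2/3) × 0.0021^(1/2) = 23.21 m³/s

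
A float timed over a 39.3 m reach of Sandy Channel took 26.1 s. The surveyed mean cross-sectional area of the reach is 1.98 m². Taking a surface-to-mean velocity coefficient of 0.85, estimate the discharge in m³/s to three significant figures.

2.53 m³/s

v_surface = L / t̄ = 39.3 / 26.1 = 1.506 m/s
v_mean = 0.85 × 1.506 = 1.280 m/s
Q = A × v_mean = 1.98 × 1.280 = 2.534 m³/s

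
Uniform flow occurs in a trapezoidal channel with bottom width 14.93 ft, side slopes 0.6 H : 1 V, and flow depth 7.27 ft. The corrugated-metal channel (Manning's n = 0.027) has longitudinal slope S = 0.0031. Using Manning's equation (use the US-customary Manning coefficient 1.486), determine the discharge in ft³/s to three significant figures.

1150 ft³/s

A = (b + z·y)·y = (14.93 + 0.6×7.27)×7.27 = 140.3 ft²
P = b + 2y√(1+z²) = 14.93 + 2×7.27×√(1+0.6²) = 31.89 ft
R = A/P = 140.3/31.89 = 4.399 ft
Q = (1.486/n)·A·R^(2/3)·S^(1/2) = (1.486/0.027) × 140.3 × 4.399^(2/3) × 0.0031^(1/2) = 1154 ft³/s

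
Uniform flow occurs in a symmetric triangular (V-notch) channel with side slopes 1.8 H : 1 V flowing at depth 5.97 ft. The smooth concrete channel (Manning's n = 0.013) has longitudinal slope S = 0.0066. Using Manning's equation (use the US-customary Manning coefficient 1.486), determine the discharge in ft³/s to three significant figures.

A = z·y² = 1.8×5.97² = 64.15 ft²
P = 2y√(1+z²) = 2×5.97×√(1+1.8²) = 24.59 ft
R = A/P = 64.15/24.59 = 2.609 ft
Q = (1.486/n)·A·R^(2/3)·S^(1/2) = (1.486/0.013) × 64.15 × 2.609^(2/3) × 0.0066^(1/2) = 1129 ft³/s

1130 ft³/s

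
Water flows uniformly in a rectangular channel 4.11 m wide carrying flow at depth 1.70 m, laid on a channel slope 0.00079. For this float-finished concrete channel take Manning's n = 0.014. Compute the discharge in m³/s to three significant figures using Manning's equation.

A = b·y = 4.11 × 1.70 = 6.987 m²
P = b + 2y = 4.11 + 2×1.70 = 7.510 m
R = A/P = 6.987/7.510 = 0.9304 m
Q = (1/n)·A·R^(2/3)·S^(1/2) = (1/0.014) × 6.987 × 0.9304^(2/3) × 0.00079^(1/2) = 13.37 m³/s

13.4 m³/s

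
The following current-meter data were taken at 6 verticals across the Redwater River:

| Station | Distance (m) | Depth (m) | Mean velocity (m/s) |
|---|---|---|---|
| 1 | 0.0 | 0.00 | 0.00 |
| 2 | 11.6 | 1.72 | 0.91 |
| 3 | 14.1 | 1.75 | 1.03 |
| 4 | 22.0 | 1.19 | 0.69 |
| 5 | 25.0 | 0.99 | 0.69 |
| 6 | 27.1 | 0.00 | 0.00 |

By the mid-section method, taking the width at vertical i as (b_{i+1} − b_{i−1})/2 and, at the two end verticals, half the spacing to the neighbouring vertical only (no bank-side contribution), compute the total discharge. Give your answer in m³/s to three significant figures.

w_2 = (14.1 − 0.0)/2 = 7.05 m; q_2 = 0.91 × 1.72 × 7.05 = 11.03 m³/s
w_3 = (22.0 − 11.6)/2 = 5.2 m; q_3 = 1.03 × 1.75 × 5.2 = 9.373 m³/s
w_4 = (25.0 − 14.1)/2 = 5.45 m; q_4 = 0.69 × 1.19 × 5.45 = 4.475 m³/s
w_5 = (27.1 − 22.0)/2 = 2.55 m; q_5 = 0.69 × 0.99 × 2.55 = 1.742 m³/s
Stations 1, 6 contribute zero (depth or velocity is 0).
Q = Σ qᵢ = 26.62 m³/s

26.6 m³/s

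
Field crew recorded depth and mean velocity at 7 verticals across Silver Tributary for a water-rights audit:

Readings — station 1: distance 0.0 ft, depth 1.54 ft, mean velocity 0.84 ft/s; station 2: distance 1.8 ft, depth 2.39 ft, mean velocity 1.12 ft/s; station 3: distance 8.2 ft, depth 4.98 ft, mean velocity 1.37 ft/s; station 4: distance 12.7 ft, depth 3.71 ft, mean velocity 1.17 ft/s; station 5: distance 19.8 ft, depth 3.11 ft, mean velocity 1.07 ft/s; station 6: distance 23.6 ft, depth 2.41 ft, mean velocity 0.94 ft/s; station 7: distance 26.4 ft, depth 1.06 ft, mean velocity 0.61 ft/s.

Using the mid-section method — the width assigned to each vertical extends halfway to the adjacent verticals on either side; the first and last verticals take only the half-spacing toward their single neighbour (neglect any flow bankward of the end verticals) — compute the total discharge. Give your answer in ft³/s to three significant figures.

101 ft³/s

w_1 = (1.8 − 0.0)/2 = 0.9 ft; q_1 = 0.84 × 1.54 × 0.9 = 1.164 ft³/s
w_2 = (8.2 − 0.0)/2 = 4.1 ft; q_2 = 1.12 × 2.39 × 4.1 = 10.97 ft³/s
w_3 = (12.7 − 1.8)/2 = 5.45 ft; q_3 = 1.37 × 4.98 × 5.45 = 37.18 ft³/s
w_4 = (19.8 − 8.2)/2 = 5.8 ft; q_4 = 1.17 × 3.71 × 5.8 = 25.18 ft³/s
w_5 = (23.6 − 12.7)/2 = 5.45 ft; q_5 = 1.07 × 3.11 × 5.45 = 18.14 ft³/s
w_6 = (26.4 − 19.8)/2 = 3.3 ft; q_6 = 0.94 × 2.41 × 3.3 = 7.476 ft³/s
w_7 = (26.4 − 23.6)/2 = 1.4 ft; q_7 = 0.61 × 1.06 × 1.4 = 0.9052 ft³/s
Q = Σ qᵢ = 101.0 ft³/s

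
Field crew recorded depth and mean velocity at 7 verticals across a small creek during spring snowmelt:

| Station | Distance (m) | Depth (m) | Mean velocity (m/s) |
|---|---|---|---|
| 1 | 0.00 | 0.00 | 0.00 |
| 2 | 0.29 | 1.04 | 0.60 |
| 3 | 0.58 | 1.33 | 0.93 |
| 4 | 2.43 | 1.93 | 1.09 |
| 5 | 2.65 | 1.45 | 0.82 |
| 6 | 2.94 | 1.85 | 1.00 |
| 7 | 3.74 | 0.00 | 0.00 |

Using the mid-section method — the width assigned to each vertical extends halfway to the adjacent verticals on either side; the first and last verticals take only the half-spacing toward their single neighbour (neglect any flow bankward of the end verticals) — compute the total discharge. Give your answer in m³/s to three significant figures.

4.99 m³/s

w_2 = (0.58 − 0.00)/2 = 0.29 m; q_2 = 0.60 × 1.04 × 0.29 = 0.1810 m³/s
w_3 = (2.43 − 0.29)/2 = 1.07 m; q_3 = 0.93 × 1.33 × 1.07 = 1.323 m³/s
w_4 = (2.65 − 0.58)/2 = 1.035 m; q_4 = 1.09 × 1.93 × 1.035 = 2.177 m³/s
w_5 = (2.94 − 2.43)/2 = 0.255 m; q_5 = 0.82 × 1.45 × 0.255 = 0.3032 m³/s
w_6 = (3.74 − 2.65)/2 = 0.545 m; q_6 = 1.00 × 1.85 × 0.545 = 1.008 m³/s
Stations 1, 7 contribute zero (depth or velocity is 0).
Q = Σ qᵢ = 4.993 m³/s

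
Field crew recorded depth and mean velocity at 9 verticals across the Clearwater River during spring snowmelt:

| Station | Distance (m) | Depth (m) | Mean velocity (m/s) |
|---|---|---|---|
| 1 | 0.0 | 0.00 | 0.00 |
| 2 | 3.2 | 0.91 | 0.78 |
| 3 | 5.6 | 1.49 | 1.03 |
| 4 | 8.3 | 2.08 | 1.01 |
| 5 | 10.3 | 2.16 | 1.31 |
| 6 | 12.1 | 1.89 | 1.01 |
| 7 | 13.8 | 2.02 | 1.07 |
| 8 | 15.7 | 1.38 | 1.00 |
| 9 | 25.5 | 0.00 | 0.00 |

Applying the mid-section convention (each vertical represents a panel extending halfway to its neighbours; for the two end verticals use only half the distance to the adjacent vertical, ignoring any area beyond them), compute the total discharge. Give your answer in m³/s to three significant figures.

w_2 = (5.6 − 0.0)/2 = 2.8 m; q_2 = 0.78 × 0.91 × 2.8 = 1.987 m³/s
w_3 = (8.3 − 3.2)/2 = 2.55 m; q_3 = 1.03 × 1.49 × 2.55 = 3.913 m³/s
w_4 = (10.3 − 5.6)/2 = 2.35 m; q_4 = 1.01 × 2.08 × 2.35 = 4.937 m³/s
w_5 = (12.1 − 8.3)/2 = 1.9 m; q_5 = 1.31 × 2.16 × 1.9 = 5.376 m³/s
w_6 = (13.8 − 10.3)/2 = 1.75 m; q_6 = 1.01 × 1.89 × 1.75 = 3.341 m³/s
w_7 = (15.7 − 12.1)/2 = 1.8 m; q_7 = 1.07 × 2.02 × 1.8 = 3.891 m³/s
w_8 = (25.5 − 13.8)/2 = 5.85 m; q_8 = 1.00 × 1.38 × 5.85 = 8.073 m³/s
Stations 1, 9 contribute zero (depth or velocity is 0).
Q = Σ qᵢ = 31.52 m³/s

31.5 m³/s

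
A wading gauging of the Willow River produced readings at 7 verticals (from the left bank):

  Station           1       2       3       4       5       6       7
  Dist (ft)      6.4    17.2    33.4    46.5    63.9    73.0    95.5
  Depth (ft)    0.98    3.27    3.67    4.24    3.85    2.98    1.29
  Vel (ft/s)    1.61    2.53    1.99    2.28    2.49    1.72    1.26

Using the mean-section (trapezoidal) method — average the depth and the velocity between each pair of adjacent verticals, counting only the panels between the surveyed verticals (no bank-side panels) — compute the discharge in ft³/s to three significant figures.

Panel 1-2: Δb = 10.8 ft, d̄ = (0.98+3.27)/2 = 2.125, v̄ = (1.61+2.53)/2 = 2.07 → q = 10.8×2.125×2.07 = 47.51 ft³/s
Panel 2-3: Δb = 16.2 ft, d̄ = (3.27+3.67)/2 = 3.47, v̄ = (2.53+1.99)/2 = 2.26 → q = 16.2×3.47×2.26 = 127.0 ft³/s
Panel 3-4: Δb = 13.1 ft, d̄ = (3.67+4.24)/2 = 3.955, v̄ = (1.99+2.28)/2 = 2.135 → q = 13.1×3.955×2.135 = 110.6 ft³/s
Panel 4-5: Δb = 17.4 ft, d̄ = (4.24+3.85)/2 = 4.045, v̄ = (2.28+2.49)/2 = 2.385 → q = 17.4×4.045×2.385 = 167.9 ft³/s
Panel 5-6: Δb = 9.1 ft, d̄ = (3.85+2.98)/2 = 3.415, v̄ = (2.49+1.72)/2 = 2.105 → q = 9.1×3.415×2.105 = 65.42 ft³/s
Panel 6-7: Δb = 22.5 ft, d̄ = (2.98+1.29)/2 = 2.135, v̄ = (1.72+1.26)/2 = 1.49 → q = 22.5×2.135×1.49 = 71.58 ft³/s
Q = Σ q = 590.0 ft³/s

590 ft³/s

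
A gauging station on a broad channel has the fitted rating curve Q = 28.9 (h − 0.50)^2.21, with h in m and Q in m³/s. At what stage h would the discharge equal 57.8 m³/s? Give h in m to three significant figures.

h − h₀ = (Q/C)^(1/b) = (57.8/28.9)^(1/2.21) = 1.368 m
h = 0.50 + 1.368 = 1.868 m

1.87 m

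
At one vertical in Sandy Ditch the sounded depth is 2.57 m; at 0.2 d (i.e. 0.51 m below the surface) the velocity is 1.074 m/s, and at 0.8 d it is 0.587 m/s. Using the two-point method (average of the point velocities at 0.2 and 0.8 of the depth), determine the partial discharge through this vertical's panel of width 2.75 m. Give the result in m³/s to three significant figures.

5.87 m³/s

v̄ = (1.074 + 0.587) / 2 = 0.8305 m/s
q = v̄ × d × w = 0.8305 × 2.57 × 2.75 = 5.870 m³/s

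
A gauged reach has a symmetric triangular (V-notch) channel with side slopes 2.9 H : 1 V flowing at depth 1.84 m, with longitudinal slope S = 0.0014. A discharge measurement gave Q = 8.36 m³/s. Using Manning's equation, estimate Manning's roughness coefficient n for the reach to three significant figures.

0.0400

A = z·y² = 2.9×1.84² = 9.818 m²
P = 2y√(1+z²) = 2×1.84×√(1+2.9²) = 11.29 m
R = A/P = 9.818/11.29 = 0.8697 m
n = (1/Q)·A·R^(2/3)·S^(1/2) = (1/8.36) × 9.818 × 0.9112 × 0.03742 = 0.04004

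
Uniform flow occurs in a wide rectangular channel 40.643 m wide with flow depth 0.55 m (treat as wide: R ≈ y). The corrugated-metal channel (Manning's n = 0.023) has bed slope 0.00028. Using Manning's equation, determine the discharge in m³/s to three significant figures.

10.9 m³/s

A = b·y = 40.643 × 0.55 = 22.35 m²
Wide channel: R ≈ y = 0.55 m
Q = (1/n)·A·R^(2/3)·S^(1/2) = (1/0.023) × 22.35 × 0.5500^(2/3) × 0.00028^(1/2) = 10.92 m³/s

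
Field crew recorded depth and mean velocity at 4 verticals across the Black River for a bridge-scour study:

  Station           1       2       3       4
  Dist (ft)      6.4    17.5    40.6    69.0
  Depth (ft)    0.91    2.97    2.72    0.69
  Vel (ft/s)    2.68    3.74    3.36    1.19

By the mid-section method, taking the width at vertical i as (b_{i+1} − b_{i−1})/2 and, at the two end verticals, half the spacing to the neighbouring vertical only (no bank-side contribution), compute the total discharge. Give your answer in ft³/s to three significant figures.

w_1 = (17.5 − 6.4)/2 = 5.55 ft; q_1 = 2.68 × 0.91 × 5.55 = 13.54 ft³/s
w_2 = (40.6 − 6.4)/2 = 17.1 ft; q_2 = 3.74 × 2.97 × 17.1 = 189.9 ft³/s
w_3 = (69.0 − 17.5)/2 = 25.75 ft; q_3 = 3.36 × 2.72 × 25.75 = 235.3 ft³/s
w_4 = (69.0 − 40.6)/2 = 14.2 ft; q_4 = 1.19 × 0.69 × 14.2 = 11.66 ft³/s
Q = Σ qᵢ = 450.5 ft³/s

450 ft³/s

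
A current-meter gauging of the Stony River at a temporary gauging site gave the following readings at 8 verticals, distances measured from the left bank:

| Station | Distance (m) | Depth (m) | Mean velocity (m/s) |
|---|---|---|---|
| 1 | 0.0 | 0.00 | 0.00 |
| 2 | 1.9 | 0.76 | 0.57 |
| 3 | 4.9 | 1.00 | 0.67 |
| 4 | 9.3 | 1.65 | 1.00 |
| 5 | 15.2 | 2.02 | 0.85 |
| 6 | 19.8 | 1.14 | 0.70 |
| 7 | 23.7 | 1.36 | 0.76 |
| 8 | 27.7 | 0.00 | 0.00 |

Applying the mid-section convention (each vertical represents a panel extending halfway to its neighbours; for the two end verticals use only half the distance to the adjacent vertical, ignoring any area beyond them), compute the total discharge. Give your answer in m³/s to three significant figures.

w_2 = (4.9 − 0.0)/2 = 2.45 m; q_2 = 0.57 × 0.76 × 2.45 = 1.061 m³/s
w_3 = (9.3 − 1.9)/2 = 3.7 m; q_3 = 0.67 × 1.00 × 3.7 = 2.479 m³/s
w_4 = (15.2 − 4.9)/2 = 5.15 m; q_4 = 1.00 × 1.65 × 5.15 = 8.498 m³/s
w_5 = (19.8 − 9.3)/2 = 5.25 m; q_5 = 0.85 × 2.02 × 5.25 = 9.014 m³/s
w_6 = (23.7 − 15.2)/2 = 4.25 m; q_6 = 0.70 × 1.14 × 4.25 = 3.392 m³/s
w_7 = (27.7 − 19.8)/2 = 3.95 m; q_7 = 0.76 × 1.36 × 3.95 = 4.083 m³/s
Stations 1, 8 contribute zero (depth or velocity is 0).
Q = Σ qᵢ = 28.53 m³/s

28.5 m³/s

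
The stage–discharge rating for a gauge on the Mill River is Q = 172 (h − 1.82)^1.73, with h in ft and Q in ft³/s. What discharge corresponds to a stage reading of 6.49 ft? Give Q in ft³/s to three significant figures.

2470 ft³/s

Q = 172 × (6.49 − 1.82)^1.73 = 172 × 4.67^1.73 = 2474 ft³/s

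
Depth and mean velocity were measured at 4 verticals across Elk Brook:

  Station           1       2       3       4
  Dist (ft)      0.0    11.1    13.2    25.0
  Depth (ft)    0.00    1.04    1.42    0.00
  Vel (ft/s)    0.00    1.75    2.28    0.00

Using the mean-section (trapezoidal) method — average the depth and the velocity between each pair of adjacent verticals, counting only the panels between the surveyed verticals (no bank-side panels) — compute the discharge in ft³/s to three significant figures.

Panel 1-2: Δb = 11.1 ft, d̄ = (0.00+1.04)/2 = 0.52, v̄ = (0.00+1.75)/2 = 0.875 → q = 11.1×0.52×0.875 = 5.051 ft³/s
Panel 2-3: Δb = 2.1 ft, d̄ = (1.04+1.42)/2 = 1.23, v̄ = (1.75+2.28)/2 = 2.015 → q = 2.1×1.23×2.015 = 5.205 ft³/s
Panel 3-4: Δb = 11.8 ft, d̄ = (1.42+0.00)/2 = 0.71, v̄ = (2.28+0.00)/2 = 1.14 → q = 11.8×0.71×1.14 = 9.551 ft³/s
Q = Σ q = 19.81 ft³/s

19.8 ft³/s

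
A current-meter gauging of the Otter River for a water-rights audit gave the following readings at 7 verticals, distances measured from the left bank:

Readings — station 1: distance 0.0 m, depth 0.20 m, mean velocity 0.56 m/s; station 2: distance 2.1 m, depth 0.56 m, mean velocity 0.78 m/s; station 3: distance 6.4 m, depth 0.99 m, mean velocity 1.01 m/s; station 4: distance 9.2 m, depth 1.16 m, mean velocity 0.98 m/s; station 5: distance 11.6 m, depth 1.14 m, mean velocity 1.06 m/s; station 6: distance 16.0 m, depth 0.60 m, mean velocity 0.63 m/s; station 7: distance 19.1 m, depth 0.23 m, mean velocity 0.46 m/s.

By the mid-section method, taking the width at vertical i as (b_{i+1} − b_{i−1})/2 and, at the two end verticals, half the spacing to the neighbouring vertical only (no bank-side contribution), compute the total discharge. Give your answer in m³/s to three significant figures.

13.7 m³/s

w_1 = (2.1 − 0.0)/2 = 1.05 m; q_1 = 0.56 × 0.20 × 1.05 = 0.1176 m³/s
w_2 = (6.4 − 0.0)/2 = 3.2 m; q_2 = 0.78 × 0.56 × 3.2 = 1.398 m³/s
w_3 = (9.2 − 2.1)/2 = 3.55 m; q_3 = 1.01 × 0.99 × 3.55 = 3.550 m³/s
w_4 = (11.6 − 6.4)/2 = 2.6 m; q_4 = 0.98 × 1.16 × 2.6 = 2.956 m³/s
w_5 = (16.0 − 9.2)/2 = 3.4 m; q_5 = 1.06 × 1.14 × 3.4 = 4.109 m³/s
w_6 = (19.1 − 11.6)/2 = 3.75 m; q_6 = 0.63 × 0.60 × 3.75 = 1.418 m³/s
w_7 = (19.1 − 16.0)/2 = 1.55 m; q_7 = 0.46 × 0.23 × 1.55 = 0.1640 m³/s
Q = Σ qᵢ = 13.71 m³/s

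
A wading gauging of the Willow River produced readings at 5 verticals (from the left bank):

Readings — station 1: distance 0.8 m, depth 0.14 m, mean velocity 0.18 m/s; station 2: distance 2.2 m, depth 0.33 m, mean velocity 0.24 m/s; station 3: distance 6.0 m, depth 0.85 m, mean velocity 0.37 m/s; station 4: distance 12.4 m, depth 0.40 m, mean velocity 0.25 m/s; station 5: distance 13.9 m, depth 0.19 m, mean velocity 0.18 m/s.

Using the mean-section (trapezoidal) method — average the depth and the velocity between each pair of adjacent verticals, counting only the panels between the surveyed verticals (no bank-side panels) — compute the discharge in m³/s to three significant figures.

Panel 1-2: Δb = 1.4 m, d̄ = (0.14+0.33)/2 = 0.235, v̄ = (0.18+0.24)/2 = 0.21 → q = 1.4×0.235×0.21 = 0.06909 m³/s
Panel 2-3: Δb = 3.8 m, d̄ = (0.33+0.85)/2 = 0.59, v̄ = (0.24+0.37)/2 = 0.305 → q = 3.8×0.59×0.305 = 0.6838 m³/s
Panel 3-4: Δb = 6.4 m, d̄ = (0.85+0.40)/2 = 0.625, v̄ = (0.37+0.25)/2 = 0.31 → q = 6.4×0.625×0.31 = 1.240 m³/s
Panel 4-5: Δb = 1.5 m, d̄ = (0.40+0.19)/2 = 0.295, v̄ = (0.25+0.18)/2 = 0.215 → q = 1.5×0.295×0.215 = 0.09514 m³/s
Q = Σ q = 2.088 m³/s

2.09 m³/s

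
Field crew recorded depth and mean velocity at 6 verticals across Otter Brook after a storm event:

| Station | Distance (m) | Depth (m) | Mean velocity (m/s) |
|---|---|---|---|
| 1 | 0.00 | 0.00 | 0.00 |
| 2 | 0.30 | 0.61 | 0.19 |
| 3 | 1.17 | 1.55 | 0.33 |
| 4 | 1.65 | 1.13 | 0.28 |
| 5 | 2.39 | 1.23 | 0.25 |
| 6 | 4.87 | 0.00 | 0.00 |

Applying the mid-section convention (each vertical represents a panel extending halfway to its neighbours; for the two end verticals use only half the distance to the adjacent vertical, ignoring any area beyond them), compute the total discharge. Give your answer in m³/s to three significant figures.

w_2 = (1.17 − 0.00)/2 = 0.585 m; q_2 = 0.19 × 0.61 × 0.585 = 0.06780 m³/s
w_3 = (1.65 − 0.30)/2 = 0.675 m; q_3 = 0.33 × 1.55 × 0.675 = 0.3453 m³/s
w_4 = (2.39 − 1.17)/2 = 0.61 m; q_4 = 0.28 × 1.13 × 0.61 = 0.1930 m³/s
w_5 = (4.87 − 1.65)/2 = 1.61 m; q_5 = 0.25 × 1.23 × 1.61 = 0.4951 m³/s
Stations 1, 6 contribute zero (depth or velocity is 0).
Q = Σ qᵢ = 1.101 m³/s

1.10 m³/s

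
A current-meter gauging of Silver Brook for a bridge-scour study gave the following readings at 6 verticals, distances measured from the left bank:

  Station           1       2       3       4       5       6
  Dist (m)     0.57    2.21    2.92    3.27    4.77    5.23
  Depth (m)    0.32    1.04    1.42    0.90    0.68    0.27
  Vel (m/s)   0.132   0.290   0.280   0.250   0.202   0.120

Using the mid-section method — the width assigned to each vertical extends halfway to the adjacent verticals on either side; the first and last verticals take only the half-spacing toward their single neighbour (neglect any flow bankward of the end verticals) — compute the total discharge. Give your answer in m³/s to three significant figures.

w_1 = (2.21 − 0.57)/2 = 0.82 m; q_1 = 0.132 × 0.32 × 0.82 = 0.03464 m³/s
w_2 = (2.92 − 0.57)/2 = 1.175 m; q_2 = 0.290 × 1.04 × 1.175 = 0.3544 m³/s
w_3 = (3.27 − 2.21)/2 = 0.53 m; q_3 = 0.280 × 1.42 × 0.53 = 0.2107 m³/s
w_4 = (4.77 − 2.92)/2 = 0.925 m; q_4 = 0.250 × 0.90 × 0.925 = 0.2081 m³/s
w_5 = (5.23 − 3.27)/2 = 0.98 m; q_5 = 0.202 × 0.68 × 0.98 = 0.1346 m³/s
w_6 = (5.23 − 4.77)/2 = 0.23 m; q_6 = 0.120 × 0.27 × 0.23 = 0.007452 m³/s
Q = Σ qᵢ = 0.9499 m³/s

0.950 m³/s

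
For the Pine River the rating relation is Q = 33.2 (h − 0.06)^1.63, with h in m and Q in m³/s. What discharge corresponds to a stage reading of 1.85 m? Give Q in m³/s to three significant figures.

Q = 33.2 × (1.85 − 0.06)^1.63 = 33.2 × 1.79^1.63 = 85.76 m³/s

85.8 m³/s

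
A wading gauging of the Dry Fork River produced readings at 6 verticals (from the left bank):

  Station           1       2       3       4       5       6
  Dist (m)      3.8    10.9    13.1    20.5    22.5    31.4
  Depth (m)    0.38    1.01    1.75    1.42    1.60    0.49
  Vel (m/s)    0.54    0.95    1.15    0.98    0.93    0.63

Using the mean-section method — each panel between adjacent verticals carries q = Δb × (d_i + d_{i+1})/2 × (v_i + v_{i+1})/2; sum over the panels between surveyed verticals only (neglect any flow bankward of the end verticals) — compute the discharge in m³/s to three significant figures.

29.5 m³/s

Panel 1-2: Δb = 7.1 m, d̄ = (0.38+1.01)/2 = 0.695, v̄ = (0.54+0.95)/2 = 0.745 → q = 7.1×0.695×0.745 = 3.676 m³/s
Panel 2-3: Δb = 2.2 m, d̄ = (1.01+1.75)/2 = 1.38, v̄ = (0.95+1.15)/2 = 1.05 → q = 2.2×1.38×1.05 = 3.188 m³/s
Panel 3-4: Δb = 7.4 m, d̄ = (1.75+1.42)/2 = 1.585, v̄ = (1.15+0.98)/2 = 1.065 → q = 7.4×1.585×1.065 = 12.49 m³/s
Panel 4-5: Δb = 2 m, d̄ = (1.42+1.60)/2 = 1.51, v̄ = (0.98+0.93)/2 = 0.955 → q = 2×1.51×0.955 = 2.884 m³/s
Panel 5-6: Δb = 8.9 m, d̄ = (1.60+0.49)/2 = 1.045, v̄ = (0.93+0.63)/2 = 0.78 → q = 8.9×1.045×0.78 = 7.254 m³/s
Q = Σ q = 29.49 m³/s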